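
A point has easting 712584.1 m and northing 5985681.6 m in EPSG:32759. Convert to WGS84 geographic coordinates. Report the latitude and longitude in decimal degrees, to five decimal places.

Zone 59S: λ₀ = 171°, k₀ = 0.9996, false easting 500000 m, false northing 10000000 m.
Meridian distance M = (N − FN)/k₀ = -4015924.8 m.
Inverse transverse Mercator on WGS84 gives φ = -36.25040039°, λ = 173.36599970°.

lat -36.25040°, lon 173.36600°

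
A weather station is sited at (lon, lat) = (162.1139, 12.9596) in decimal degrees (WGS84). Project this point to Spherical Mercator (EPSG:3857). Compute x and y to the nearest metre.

Web Mercator is spherical with R = a = 6378137 m.
x = R·λ = 6378137 × 2.829421318 = 18046436.799 m.
y = R·ln tan(π/4 + φ/2) = 6378137 × 0.228141390 = 1455117.042 m.

x 18046437 m, y 1455117 m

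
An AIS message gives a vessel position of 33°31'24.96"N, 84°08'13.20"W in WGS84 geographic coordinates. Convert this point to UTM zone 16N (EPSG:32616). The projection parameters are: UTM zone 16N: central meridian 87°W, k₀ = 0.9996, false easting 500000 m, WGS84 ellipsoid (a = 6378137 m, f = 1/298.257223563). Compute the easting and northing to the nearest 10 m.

Zone 16 central meridian λ₀ = 6×16 − 183 = -87°; Δλ = +2.8630°.
Transverse Mercator on WGS84 with k₀ = 0.9996 gives E = 765902.130 m, N = 3713006.598 m.

E 765900 m, N 3713010 m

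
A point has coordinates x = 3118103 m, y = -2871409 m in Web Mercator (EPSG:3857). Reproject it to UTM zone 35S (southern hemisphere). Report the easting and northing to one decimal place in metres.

Web Mercator inverse (R = 6378137 m) → φ = -24.96469644°, λ = 28.01039582°.
UTM 35S forward: E = 601991.291 m, N = 7238581.774 m.

E 601991.3 m, N 7238581.8 m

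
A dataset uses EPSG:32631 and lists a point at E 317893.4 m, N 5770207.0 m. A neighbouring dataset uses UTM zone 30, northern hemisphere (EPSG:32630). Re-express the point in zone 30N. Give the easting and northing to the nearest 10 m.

E 729270 m, N 5772160 m

UTM 31N → geographic: φ = 52.05250042°, λ = 0.34400019°.
UTM 30N (λ₀ = -3°) forward: E = 729267.114 m, N = 5772156.046 m.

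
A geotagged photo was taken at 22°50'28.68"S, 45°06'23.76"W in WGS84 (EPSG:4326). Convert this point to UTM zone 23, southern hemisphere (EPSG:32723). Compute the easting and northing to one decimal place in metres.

E 489062.7 m, N 7474044.2 m

Zone 23 central meridian λ₀ = 6×23 − 183 = -45°; Δλ = -0.1066°.
Transverse Mercator on WGS84 with k₀ = 0.9996 gives E = 489062.735 m, N = 7474044.155 m.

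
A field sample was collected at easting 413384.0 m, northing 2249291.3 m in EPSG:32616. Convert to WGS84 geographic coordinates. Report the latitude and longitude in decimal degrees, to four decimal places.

lat 20.3397°, lon -87.8298°

Zone 16N: λ₀ = -87°, k₀ = 0.9996, false easting 500000 m.
Meridian distance M = (N − FN)/k₀ = 2250191.4 m.
Inverse transverse Mercator on WGS84 gives φ = 20.33970038°, λ = -87.82979994°.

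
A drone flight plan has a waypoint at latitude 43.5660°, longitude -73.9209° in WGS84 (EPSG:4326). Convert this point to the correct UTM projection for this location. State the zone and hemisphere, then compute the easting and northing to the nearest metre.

Zone 18N: E 587144 m, N 4824237 m

Longitude -73.9209° lies in the 6° band [-78°, -72°), giving zone 18; latitude is north of the equator, so 18N.
Zone 18 central meridian λ₀ = 6×18 − 183 = -75°; Δλ = +1.0791°.
Transverse Mercator on WGS84 with k₀ = 0.9996 gives E = 587144.296 m, N = 4824236.859 m.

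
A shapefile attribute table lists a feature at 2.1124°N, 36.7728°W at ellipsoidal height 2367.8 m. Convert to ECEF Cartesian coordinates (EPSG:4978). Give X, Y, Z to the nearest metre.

WGS84: a = 6378137 m, e² = 0.006694380; N(φ) = a/√(1−e²sin²φ) = 6378166.006 m.
X = (N+h)·cosφ·cosλ = 5107434.297 m; Y = (N+h)·cosφ·sinλ = -3817068.761 m; Z = (N(1−e²)+h)·sinφ = 233612.527 m.

X 5107434 m, Y -3817069 m, Z 233613 m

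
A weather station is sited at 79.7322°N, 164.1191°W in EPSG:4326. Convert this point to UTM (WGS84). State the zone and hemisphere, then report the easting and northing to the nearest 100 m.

Longitude -164.1191° lies in the 6° band [-168°, -162°), giving zone 3; latitude is north of the equator, so 3N.
Zone 3 central meridian λ₀ = 6×3 − 183 = -165°; Δλ = +0.8809°.
Transverse Mercator on WGS84 with k₀ = 0.9996 gives E = 517528.623 m, N = 8851828.081 m.

Zone 3N: E 517500 m, N 8851800 m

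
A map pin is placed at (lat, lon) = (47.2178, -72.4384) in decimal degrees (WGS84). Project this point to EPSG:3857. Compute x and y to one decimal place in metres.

x -8063805.8 m, y 5977697.3 m

Web Mercator is spherical with R = a = 6378137 m.
x = R·λ = 6378137 × -1.264288585 = -8063805.802 m.
y = R·ln tan(π/4 + φ/2) = 6378137 × 0.937216827 = 5977697.319 m.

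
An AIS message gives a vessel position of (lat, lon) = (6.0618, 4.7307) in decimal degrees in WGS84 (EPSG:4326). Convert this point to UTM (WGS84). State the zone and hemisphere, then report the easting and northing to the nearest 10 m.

Longitude 4.7307° lies in the 6° band [0°, 6°), giving zone 31; latitude is north of the equator, so 31N.
Zone 31 central meridian λ₀ = 6×31 − 183 = 3°; Δλ = +1.7307°.
Transverse Mercator on WGS84 with k₀ = 0.9996 gives E = 691542.582 m, N = 670341.646 m.

Zone 31N: E 691540 m, N 670340 m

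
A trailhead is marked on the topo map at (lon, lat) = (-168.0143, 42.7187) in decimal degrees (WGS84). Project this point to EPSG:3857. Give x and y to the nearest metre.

Web Mercator is spherical with R = a = 6378137 m.
x = R·λ = 6378137 × -2.932402725 = -18703266.322 m.
y = R·ln tan(π/4 + φ/2) = 6378137 × 0.826142910 = 5269252.663 m.

x -18703266 m, y 5269253 m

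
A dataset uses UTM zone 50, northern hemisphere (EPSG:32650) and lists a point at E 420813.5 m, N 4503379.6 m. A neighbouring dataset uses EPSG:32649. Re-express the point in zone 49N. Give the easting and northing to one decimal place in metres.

E 927959.1 m, N 4515299.5 m

UTM 50N → geographic: φ = 40.67750030°, λ = 116.06300025°.
UTM 49N (λ₀ = 111°) forward: E = 927959.135 m, N = 4515299.525 m.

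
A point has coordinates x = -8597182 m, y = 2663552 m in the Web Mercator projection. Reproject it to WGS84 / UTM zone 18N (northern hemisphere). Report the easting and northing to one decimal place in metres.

Web Mercator inverse (R = 6378137 m) → φ = 23.26049791°, λ = -77.22979991°.
UTM 18N forward: E = 271887.661 m, N = 2574110.807 m.

E 271887.7 m, N 2574110.8 m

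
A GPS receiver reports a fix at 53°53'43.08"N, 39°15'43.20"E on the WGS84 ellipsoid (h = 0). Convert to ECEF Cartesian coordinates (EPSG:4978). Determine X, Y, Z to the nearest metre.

WGS84: a = 6378137 m, e² = 0.006694380; N(φ) = a/√(1−e²sin²φ) = 6392118.711 m.
X = (N+h)·cosφ·cosλ = 2916356.572 m; Y = (N+h)·cosφ·sinλ = 2383781.973 m; Z = (N(1−e²)+h)·sinφ = 5129885.447 m.

X 2916357 m, Y 2383782 m, Z 5129885 m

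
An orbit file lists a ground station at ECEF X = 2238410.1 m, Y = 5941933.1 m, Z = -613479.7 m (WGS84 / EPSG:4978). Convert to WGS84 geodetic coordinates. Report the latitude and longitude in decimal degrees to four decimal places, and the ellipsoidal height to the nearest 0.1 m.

lat -5.5556°, lon 69.3579°, h 1200.1 m

λ = atan2(Y, X) = 69.35789980°; p = √(X²+Y²) = 6349570.8 m.
Bowring's method on WGS84 (a = 6378137 m, b = 6356752.314 m) gives φ = -5.55559985°, h = 1200.118 m.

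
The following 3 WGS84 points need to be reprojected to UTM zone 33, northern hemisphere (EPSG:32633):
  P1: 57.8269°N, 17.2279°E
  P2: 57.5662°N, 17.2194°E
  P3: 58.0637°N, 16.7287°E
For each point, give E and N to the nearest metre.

UTM zone 33N: λ₀ = 15°, k₀ = 0.9996.
P1 (57.8269°, 17.2279°) → (632309.871, 6411616.470) m.
P2 (57.5662°, 17.2194°) → (632755.592, 6382586.074) m.
P3 (58.0637°, 16.7287°) → (601993.757, 6437108.025) m.

P1: E 632310 m, N 6411616 m; P2: E 632756 m, N 6382586 m; P3: E 601994 m, N 6437108 m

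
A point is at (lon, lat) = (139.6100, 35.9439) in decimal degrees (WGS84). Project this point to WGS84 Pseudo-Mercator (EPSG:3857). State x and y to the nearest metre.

x 15541314 m, y 4292905 m

Web Mercator is spherical with R = a = 6378137 m.
x = R·λ = 6378137 × 2.436654169 = 15541314.110 m.
y = R·ln tan(π/4 + φ/2) = 6378137 × 0.673065637 = 4292904.842 m.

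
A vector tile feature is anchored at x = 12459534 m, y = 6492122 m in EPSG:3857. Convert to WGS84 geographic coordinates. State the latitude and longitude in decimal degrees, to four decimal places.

R = 6378137 m. λ = x/R = 111.92589825°.
φ = 2·arctan(exp(y/R)) − 90° = 2·arctan(2.76730) − 90° = 50.26399917°.

lat 50.2640°, lon 111.9259°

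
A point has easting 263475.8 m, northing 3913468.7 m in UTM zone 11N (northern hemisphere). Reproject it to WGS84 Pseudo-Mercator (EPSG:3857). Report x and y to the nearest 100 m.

x -13314100 m, y 4209700 m

Unproject from UTM 11N (λ₀ = -117°) → φ = 35.33650005°, λ = -119.60240031°.
Web Mercator (R = 6378137 m): x = -13314078.300 m, y = 4209704.706 m.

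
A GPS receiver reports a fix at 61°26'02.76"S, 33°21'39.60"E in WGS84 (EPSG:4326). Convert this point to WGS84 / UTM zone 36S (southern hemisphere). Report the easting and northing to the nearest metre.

Zone 36 central meridian λ₀ = 6×36 − 183 = 33°; Δλ = +0.3610°.
Transverse Mercator on WGS84 with k₀ = 0.9996 gives E = 519257.900 m, N = 3188805.775 m.

E 519258 m, N 3188806 m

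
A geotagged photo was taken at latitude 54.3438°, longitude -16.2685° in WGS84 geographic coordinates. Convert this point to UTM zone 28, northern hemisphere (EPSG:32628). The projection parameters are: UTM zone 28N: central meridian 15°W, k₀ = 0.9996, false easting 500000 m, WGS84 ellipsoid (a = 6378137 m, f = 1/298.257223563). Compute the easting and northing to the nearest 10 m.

Zone 28 central meridian λ₀ = 6×28 − 183 = -15°; Δλ = -1.2685°.
Transverse Mercator on WGS84 with k₀ = 0.9996 gives E = 417539.196 m, N = 6022515.859 m.

E 417540 m, N 6022520 m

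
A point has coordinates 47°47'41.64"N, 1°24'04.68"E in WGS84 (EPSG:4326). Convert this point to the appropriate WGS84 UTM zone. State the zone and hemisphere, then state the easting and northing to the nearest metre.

Longitude 1.4013° lies in the 6° band [0°, 6°), giving zone 31; latitude is north of the equator, so 31N.
Zone 31 central meridian λ₀ = 6×31 − 183 = 3°; Δλ = -1.5987°.
Transverse Mercator on WGS84 with k₀ = 0.9996 gives E = 380273.743 m, N = 5294742.066 m.

Zone 31N: E 380274 m, N 5294742 m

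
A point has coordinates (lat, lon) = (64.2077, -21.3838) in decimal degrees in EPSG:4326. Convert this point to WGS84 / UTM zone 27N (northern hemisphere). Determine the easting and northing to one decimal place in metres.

E 481367.1 m, N 7120215.3 m

Zone 27 central meridian λ₀ = 6×27 − 183 = -21°; Δλ = -0.3838°.
Transverse Mercator on WGS84 with k₀ = 0.9996 gives E = 481367.066 m, N = 7120215.269 m.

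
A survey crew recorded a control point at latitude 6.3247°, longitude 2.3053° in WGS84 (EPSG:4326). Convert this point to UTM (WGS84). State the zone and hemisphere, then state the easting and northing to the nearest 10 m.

Zone 31N: E 423160 m, N 699150 m

Longitude 2.3053° lies in the 6° band [0°, 6°), giving zone 31; latitude is north of the equator, so 31N.
Zone 31 central meridian λ₀ = 6×31 − 183 = 3°; Δλ = -0.6947°.
Transverse Mercator on WGS84 with k₀ = 0.9996 gives E = 423162.811 m, N = 699149.145 m.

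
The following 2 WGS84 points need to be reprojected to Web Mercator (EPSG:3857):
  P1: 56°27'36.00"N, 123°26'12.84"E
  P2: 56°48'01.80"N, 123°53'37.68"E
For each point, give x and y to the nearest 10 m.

P1: x 13740930 m, y 7650540 m; P2: x 13791790 m, y 7719450 m

Web Mercator: x = R·λ, y = R·ln tan(π/4+φ/2), R = 6378137 m.
P1 (56.4600°, 123.4369°) → (13740932.853, 7650538.993) m.
P2 (56.8005°, 123.8938°) → (13791794.728, 7719451.448) m.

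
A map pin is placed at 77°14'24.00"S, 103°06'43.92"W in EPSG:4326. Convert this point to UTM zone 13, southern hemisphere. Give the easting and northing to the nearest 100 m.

Zone 13 central meridian λ₀ = 6×13 − 183 = -105°; Δλ = +1.8878°.
Transverse Mercator on WGS84 with k₀ = 0.9996 gives E = 546537.369 m, N = 1425696.654 m.

E 546500 m, N 1425700 m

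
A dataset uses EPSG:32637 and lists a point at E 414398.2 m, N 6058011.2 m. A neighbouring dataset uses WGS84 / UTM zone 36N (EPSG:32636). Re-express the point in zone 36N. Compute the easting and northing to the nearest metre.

E 801314 m, N 6067235 m

UTM 37N → geographic: φ = 54.66220001°, λ = 37.67290040°.
UTM 36N (λ₀ = 33°) forward: E = 801313.960 m, N = 6067235.102 m.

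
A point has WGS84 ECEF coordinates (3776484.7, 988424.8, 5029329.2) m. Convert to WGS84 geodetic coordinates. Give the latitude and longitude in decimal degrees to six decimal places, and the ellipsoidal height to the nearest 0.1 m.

λ = atan2(Y, X) = 14.66709989°; p = √(X²+Y²) = 3903693.2 m.
Bowring's method on WGS84 (a = 6378137 m, b = 6356752.314 m) gives φ = 52.36809948°, h = 1784.190 m.

lat 52.368099°, lon 14.667100°, h 1784.2 m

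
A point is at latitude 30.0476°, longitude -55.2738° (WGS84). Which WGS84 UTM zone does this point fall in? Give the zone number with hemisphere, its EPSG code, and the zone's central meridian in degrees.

Zone 21N (EPSG:32621), central meridian -57°

UTM zone = ⌊(λ + 180)/6⌋ + 1; -55.2738° ∈ [-60°, -54°) → zone 21.
Hemisphere: N (φ ≥ 0).
Central meridian λ₀ = 6×21 − 183 = -57°.
EPSG code: 32621.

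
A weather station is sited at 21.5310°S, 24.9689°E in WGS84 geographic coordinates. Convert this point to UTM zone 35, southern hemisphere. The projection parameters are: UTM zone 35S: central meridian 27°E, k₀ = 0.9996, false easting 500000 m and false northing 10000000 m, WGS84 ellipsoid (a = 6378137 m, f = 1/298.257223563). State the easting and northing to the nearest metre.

E 289633 m, N 7617714 m

Zone 35 central meridian λ₀ = 6×35 − 183 = 27°; Δλ = -2.0311°.
Transverse Mercator on WGS84 with k₀ = 0.9996 gives E = 289633.375 m, N = 7617714.452 m.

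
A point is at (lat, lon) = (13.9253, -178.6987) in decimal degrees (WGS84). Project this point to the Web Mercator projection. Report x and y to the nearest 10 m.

x -19892650 m, y 1565650 m

Web Mercator is spherical with R = a = 6378137 m.
x = R·λ = 6378137 × -3.118880684 = -19892648.289 m.
y = R·ln tan(π/4 + φ/2) = 6378137 × 0.245471021 = 1565647.803 m.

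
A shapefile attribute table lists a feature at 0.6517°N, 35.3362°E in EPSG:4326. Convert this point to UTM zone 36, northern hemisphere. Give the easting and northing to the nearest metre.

E 760016 m, N 72093 m

Zone 36 central meridian λ₀ = 6×36 − 183 = 33°; Δλ = +2.3362°.
Transverse Mercator on WGS84 with k₀ = 0.9996 gives E = 760016.391 m, N = 72092.782 m.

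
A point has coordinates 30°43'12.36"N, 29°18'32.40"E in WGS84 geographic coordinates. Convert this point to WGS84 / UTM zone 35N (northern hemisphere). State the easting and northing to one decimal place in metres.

E 721101.2 m, N 3400859.3 m

Zone 35 central meridian λ₀ = 6×35 − 183 = 27°; Δλ = +2.3090°.
Transverse Mercator on WGS84 with k₀ = 0.9996 gives E = 721101.171 m, N = 3400859.316 m.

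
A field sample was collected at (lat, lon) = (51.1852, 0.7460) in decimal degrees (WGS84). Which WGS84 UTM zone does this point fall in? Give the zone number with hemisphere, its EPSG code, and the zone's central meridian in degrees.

Zone 31N (EPSG:32631), central meridian 3°

UTM zone = ⌊(λ + 180)/6⌋ + 1; 0.7460° ∈ [0°, 6°) → zone 31.
Hemisphere: N (φ ≥ 0).
Central meridian λ₀ = 6×31 − 183 = 3°.
EPSG code: 32631.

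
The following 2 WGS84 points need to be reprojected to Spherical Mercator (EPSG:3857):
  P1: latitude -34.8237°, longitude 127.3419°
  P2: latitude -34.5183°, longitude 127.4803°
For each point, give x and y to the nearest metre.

Web Mercator: x = R·λ, y = R·ln tan(π/4+φ/2), R = 6378137 m.
P1 (-34.8237°, 127.3419°) → (14175635.465, -4139948.413) m.
P2 (-34.5183°, 127.4803°) → (14191042.082, -4098611.199) m.

P1: x 14175635 m, y -4139948 m; P2: x 14191042 m, y -4098611 m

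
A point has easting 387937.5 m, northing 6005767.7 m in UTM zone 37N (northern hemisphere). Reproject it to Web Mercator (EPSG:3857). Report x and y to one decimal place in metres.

Unproject from UTM 37N (λ₀ = 39°) → φ = 54.18769979°, λ = 37.28259964°.
Web Mercator (R = 6378137 m): x = 4150280.007 m, y = 7205784.837 m.

x 4150280.0 m, y 7205784.8 m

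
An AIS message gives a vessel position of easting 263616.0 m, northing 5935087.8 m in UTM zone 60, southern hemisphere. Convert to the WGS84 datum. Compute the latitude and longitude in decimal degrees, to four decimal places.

lat -36.7005°, lon 174.3539°

Zone 60S: λ₀ = 177°, k₀ = 0.9996, false easting 500000 m, false northing 10000000 m.
Meridian distance M = (N − FN)/k₀ = -4066538.8 m.
Inverse transverse Mercator on WGS84 gives φ = -36.70049999°, λ = 174.35389991°.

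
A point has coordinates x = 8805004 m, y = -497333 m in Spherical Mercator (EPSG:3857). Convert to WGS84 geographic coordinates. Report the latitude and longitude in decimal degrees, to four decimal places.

lat -4.4631°, lon 79.0967°

R = 6378137 m. λ = x/R = 79.09669670°.
φ = 2·arctan(exp(y/R)) − 90° = 2·arctan(0.92499) − 90° = -4.46309800°.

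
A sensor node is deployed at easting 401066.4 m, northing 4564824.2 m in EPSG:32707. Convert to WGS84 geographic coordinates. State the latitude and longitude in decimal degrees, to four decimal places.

lat -49.0615°, lon -142.3543°

Zone 7S: λ₀ = -141°, k₀ = 0.9996, false easting 500000 m, false northing 10000000 m.
Meridian distance M = (N − FN)/k₀ = -5437350.7 m.
Inverse transverse Mercator on WGS84 gives φ = -49.06149980°, λ = -142.35429982°.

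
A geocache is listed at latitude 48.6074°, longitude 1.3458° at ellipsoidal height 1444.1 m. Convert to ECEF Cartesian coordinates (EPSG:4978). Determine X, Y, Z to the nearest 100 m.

WGS84: a = 6378137 m, e² = 0.006694380; N(φ) = a/√(1−e²sin²φ) = 6390186.070 m.
X = (N+h)·cosφ·cosλ = 4225075.824 m; Y = (N+h)·cosφ·sinλ = 99259.545 m; Z = (N(1−e²)+h)·sinφ = 4762886.266 m.

X 4225100 m, Y 99300 m, Z 4762900 m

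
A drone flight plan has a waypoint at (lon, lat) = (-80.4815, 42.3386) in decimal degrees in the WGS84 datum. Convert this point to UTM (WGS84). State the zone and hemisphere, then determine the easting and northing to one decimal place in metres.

Longitude -80.4815° lies in the 6° band [-84°, -78°), giving zone 17; latitude is north of the equator, so 17N.
Zone 17 central meridian λ₀ = 6×17 − 183 = -81°; Δλ = +0.5185°.
Transverse Mercator on WGS84 with k₀ = 0.9996 gives E = 542712.593 m, N = 4687501.876 m.

Zone 17N: E 542712.6 m, N 4687501.9 m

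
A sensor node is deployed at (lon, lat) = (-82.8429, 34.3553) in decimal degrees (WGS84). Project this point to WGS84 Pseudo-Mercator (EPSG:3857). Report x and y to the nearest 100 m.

x -9222000 m, y 4076600 m

Web Mercator is spherical with R = a = 6378137 m.
x = R·λ = 6378137 × -1.445881367 = -9222029.444 m.
y = R·ln tan(π/4 + φ/2) = 6378137 × 0.639153799 = 4076610.497 m.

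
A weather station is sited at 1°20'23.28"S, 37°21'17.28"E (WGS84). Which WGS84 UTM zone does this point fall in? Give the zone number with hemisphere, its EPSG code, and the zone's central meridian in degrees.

Zone 37S (EPSG:32737), central meridian 39°

UTM zone = ⌊(λ + 180)/6⌋ + 1; 37.3548° ∈ [36°, 42°) → zone 37.
Hemisphere: S (φ < 0).
Central meridian λ₀ = 6×37 − 183 = 39°.
EPSG code: 32737.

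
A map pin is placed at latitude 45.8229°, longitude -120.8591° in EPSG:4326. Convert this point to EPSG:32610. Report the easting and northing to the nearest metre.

Zone 10 central meridian λ₀ = 6×10 − 183 = -123°; Δλ = +2.1409°.
Transverse Mercator on WGS84 with k₀ = 0.9996 gives E = 666301.876 m, N = 5076599.593 m.

E 666302 m, N 5076600 m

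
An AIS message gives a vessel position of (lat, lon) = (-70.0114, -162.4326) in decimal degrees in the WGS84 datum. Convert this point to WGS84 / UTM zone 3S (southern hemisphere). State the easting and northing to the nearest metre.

E 597922 m, N 2230793 m

Zone 3 central meridian λ₀ = 6×3 − 183 = -165°; Δλ = +2.5674°.
Transverse Mercator on WGS84 with k₀ = 0.9996 gives E = 597922.259 m, N = 2230793.372 m.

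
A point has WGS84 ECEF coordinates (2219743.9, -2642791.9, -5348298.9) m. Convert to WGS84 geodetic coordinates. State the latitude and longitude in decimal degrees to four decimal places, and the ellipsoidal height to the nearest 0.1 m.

lat -57.3404°, lon -49.9723°, h 2194.1 m

λ = atan2(Y, X) = -49.97229951°; p = √(X²+Y²) = 3451320.3 m.
Bowring's method on WGS84 (a = 6378137 m, b = 6356752.314 m) gives φ = -57.34040030°, h = 2194.109 m.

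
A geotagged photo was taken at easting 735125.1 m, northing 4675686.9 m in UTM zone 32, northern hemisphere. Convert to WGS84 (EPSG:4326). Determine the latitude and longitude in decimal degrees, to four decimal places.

lat 42.1980°, lon 11.8478°

Zone 32N: λ₀ = 9°, k₀ = 0.9996, false easting 500000 m.
Meridian distance M = (N − FN)/k₀ = 4677557.9 m.
Inverse transverse Mercator on WGS84 gives φ = 42.19799983°, λ = 11.84780015°.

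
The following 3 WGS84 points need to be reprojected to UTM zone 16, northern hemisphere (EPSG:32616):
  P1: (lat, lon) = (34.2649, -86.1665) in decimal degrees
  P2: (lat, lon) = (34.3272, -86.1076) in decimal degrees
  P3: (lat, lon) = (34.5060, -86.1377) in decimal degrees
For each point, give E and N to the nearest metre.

UTM zone 16N: λ₀ = -87°, k₀ = 0.9996.
P1 (34.2649°, -86.1665°) → (576733.163, 3791842.451) m.
P2 (34.3272°, -86.1076°) → (582095.101, 3798796.779) m.
P3 (34.5060°, -86.1377°) → (579157.346, 3818600.022) m.

P1: E 576733 m, N 3791842 m; P2: E 582095 m, N 3798797 m; P3: E 579157 m, N 3818600 m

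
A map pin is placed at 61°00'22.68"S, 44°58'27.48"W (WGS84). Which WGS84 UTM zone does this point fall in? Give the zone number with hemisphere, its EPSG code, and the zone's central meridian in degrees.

UTM zone = ⌊(λ + 180)/6⌋ + 1; -44.9743° ∈ [-48°, -42°) → zone 23.
Hemisphere: S (φ < 0).
Central meridian λ₀ = 6×23 − 183 = -45°.
EPSG code: 32723.

Zone 23S (EPSG:32723), central meridian -45°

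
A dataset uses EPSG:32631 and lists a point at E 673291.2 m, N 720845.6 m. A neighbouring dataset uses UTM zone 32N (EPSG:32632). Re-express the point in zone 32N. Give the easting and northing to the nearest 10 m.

E 9430 m, N 722730 m

UTM 31N → geographic: φ = 6.51899967°, λ = 4.56719971°.
UTM 32N (λ₀ = 9°) forward: E = 9428.236 m, N = 722734.242 m.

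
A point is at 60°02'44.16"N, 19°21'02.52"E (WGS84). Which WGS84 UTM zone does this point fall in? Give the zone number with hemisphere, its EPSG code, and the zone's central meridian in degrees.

UTM zone = ⌊(λ + 180)/6⌋ + 1; 19.3507° ∈ [18°, 24°) → zone 34.
Hemisphere: N (φ ≥ 0).
Central meridian λ₀ = 6×34 − 183 = 21°.
EPSG code: 32634.

Zone 34N (EPSG:32634), central meridian 21°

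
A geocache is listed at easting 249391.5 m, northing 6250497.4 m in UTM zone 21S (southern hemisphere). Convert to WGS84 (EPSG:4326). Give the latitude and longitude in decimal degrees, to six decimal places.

lat -33.856100°, lon -59.708800°

Zone 21S: λ₀ = -57°, k₀ = 0.9996, false easting 500000 m, false northing 10000000 m.
Meridian distance M = (N − FN)/k₀ = -3751003.0 m.
Inverse transverse Mercator on WGS84 gives φ = -33.85609958°, λ = -59.70879978°.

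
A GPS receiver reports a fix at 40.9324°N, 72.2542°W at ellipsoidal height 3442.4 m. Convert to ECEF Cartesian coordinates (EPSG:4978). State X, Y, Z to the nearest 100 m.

X 1471600 m, Y -4598400 m, Z 4159000 m

WGS84: a = 6378137 m, e² = 0.006694380; N(φ) = a/√(1−e²sin²φ) = 6387320.684 m.
X = (N+h)·cosφ·cosλ = 1471582.367 m; Y = (N+h)·cosφ·sinλ = -4598382.915 m; Z = (N(1−e²)+h)·sinφ = 4159009.892 m.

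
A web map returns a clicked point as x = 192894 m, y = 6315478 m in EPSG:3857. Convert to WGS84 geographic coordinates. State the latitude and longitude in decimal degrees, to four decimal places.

R = 6378137 m. λ = x/R = 1.73279628°.
φ = 2·arctan(exp(y/R)) − 90° = 2·arctan(2.69171) − 90° = 49.23879810°.

lat 49.2388°, lon 1.7328°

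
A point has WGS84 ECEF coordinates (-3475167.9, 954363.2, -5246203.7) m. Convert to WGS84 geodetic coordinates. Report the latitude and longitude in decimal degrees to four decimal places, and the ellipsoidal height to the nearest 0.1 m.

lat -55.6926°, lon 164.6438°, h 1181.8 m

λ = atan2(Y, X) = 164.64379930°; p = √(X²+Y²) = 3603831.4 m.
Bowring's method on WGS84 (a = 6378137 m, b = 6356752.314 m) gives φ = -55.69259996°, h = 1181.819 m.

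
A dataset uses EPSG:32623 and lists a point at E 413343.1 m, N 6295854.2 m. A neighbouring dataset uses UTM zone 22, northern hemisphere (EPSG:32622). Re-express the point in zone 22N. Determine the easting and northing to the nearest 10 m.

E 779680 m, N 6304320 m

UTM 23N → geographic: φ = 56.79850039°, λ = -46.41889944°.
UTM 22N (λ₀ = -51°) forward: E = 779675.027 m, N = 6304319.780 m.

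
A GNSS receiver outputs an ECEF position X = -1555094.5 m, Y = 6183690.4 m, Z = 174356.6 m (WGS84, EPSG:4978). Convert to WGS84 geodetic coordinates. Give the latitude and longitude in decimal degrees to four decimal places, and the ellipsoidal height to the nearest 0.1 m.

λ = atan2(Y, X) = 104.11619991°; p = √(X²+Y²) = 6376232.9 m.
Bowring's method on WGS84 (a = 6378137 m, b = 6356752.314 m) gives φ = 1.57689966°, h = 495.374 m.

lat 1.5769°, lon 104.1162°, h 495.4 m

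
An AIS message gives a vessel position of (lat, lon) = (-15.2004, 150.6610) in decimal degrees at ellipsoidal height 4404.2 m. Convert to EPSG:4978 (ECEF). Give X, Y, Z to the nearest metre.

X -5370471 m, Y 3018576 m, Z -1662663 m

WGS84: a = 6378137 m, e² = 0.006694380; N(φ) = a/√(1−e²sin²φ) = 6379605.169 m.
X = (N+h)·cosφ·cosλ = -5370471.165 m; Y = (N+h)·cosφ·sinλ = 3018576.458 m; Z = (N(1−e²)+h)·sinφ = -1662663.450 m.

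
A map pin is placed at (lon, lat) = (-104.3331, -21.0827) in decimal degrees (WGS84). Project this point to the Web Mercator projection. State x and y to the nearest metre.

x -11614308 m, y -2401742 m

Web Mercator is spherical with R = a = 6378137 m.
x = R·λ = 6378137 × -1.820956114 = -11614307.565 m.
y = R·ln tan(π/4 + φ/2) = 6378137 × -0.376558612 = -2401742.416 m.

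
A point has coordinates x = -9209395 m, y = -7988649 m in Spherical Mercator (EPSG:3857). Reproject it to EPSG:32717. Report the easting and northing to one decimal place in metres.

Web Mercator inverse (R = 6378137 m) → φ = -58.10140123°, λ = -82.72940286°.
UTM 17S forward: E = 398072.331 m, N = 3558694.306 m.

E 398072.3 m, N 3558694.3 m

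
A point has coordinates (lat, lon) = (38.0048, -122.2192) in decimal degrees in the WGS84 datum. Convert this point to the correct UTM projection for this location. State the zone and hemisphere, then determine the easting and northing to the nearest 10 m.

Zone 10N: E 568550 m, N 4206640 m

Longitude -122.2192° lies in the 6° band [-126°, -120°), giving zone 10; latitude is north of the equator, so 10N.
Zone 10 central meridian λ₀ = 6×10 − 183 = -123°; Δλ = +0.7808°.
Transverse Mercator on WGS84 with k₀ = 0.9996 gives E = 568548.204 m, N = 4206635.189 m.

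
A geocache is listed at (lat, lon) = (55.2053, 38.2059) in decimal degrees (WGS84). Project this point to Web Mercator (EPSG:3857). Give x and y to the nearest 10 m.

Web Mercator is spherical with R = a = 6378137 m.
x = R·λ = 6378137 × 0.666818749 = 4253061.333 m.
y = R·ln tan(π/4 + φ/2) = 6378137 × 1.160497656 = 7401813.040 m.

x 4253060 m, y 7401810 m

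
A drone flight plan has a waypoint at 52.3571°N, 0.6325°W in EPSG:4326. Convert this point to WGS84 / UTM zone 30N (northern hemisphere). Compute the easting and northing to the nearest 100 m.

Zone 30 central meridian λ₀ = 6×30 − 183 = -3°; Δλ = +2.3675°.
Transverse Mercator on WGS84 with k₀ = 0.9996 gives E = 661222.109 m, N = 5803395.276 m.

E 661200 m, N 5803400 m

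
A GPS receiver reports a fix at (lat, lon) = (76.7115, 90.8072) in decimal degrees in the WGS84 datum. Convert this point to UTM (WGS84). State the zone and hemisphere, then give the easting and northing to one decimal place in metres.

Longitude 90.8072° lies in the 6° band [90°, 96°), giving zone 46; latitude is north of the equator, so 46N.
Zone 46 central meridian λ₀ = 6×46 − 183 = 93°; Δλ = -2.1928°.
Transverse Mercator on WGS84 with k₀ = 0.9996 gives E = 443748.290 m, N = 8515626.913 m.

Zone 46N: E 443748.3 m, N 8515626.9 m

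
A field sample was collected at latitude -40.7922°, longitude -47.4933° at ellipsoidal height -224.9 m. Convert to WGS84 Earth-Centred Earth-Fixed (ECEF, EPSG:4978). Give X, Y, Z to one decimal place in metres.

WGS84: a = 6378137 m, e² = 0.006694380; N(φ) = a/√(1−e²sin²φ) = 6387268.766 m.
X = (N+h)·cosφ·cosλ = 3267252.734 m; Y = (N+h)·cosφ·sinλ = -3564743.708 m; Z = (N(1−e²)+h)·sinφ = -4144832.734 m.

X 3267252.7 m, Y -3564743.7 m, Z -4144832.7 m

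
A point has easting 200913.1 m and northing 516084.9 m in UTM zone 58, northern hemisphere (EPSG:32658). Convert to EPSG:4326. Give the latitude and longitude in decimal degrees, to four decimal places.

lat 4.6639°, lon 162.3043°

Zone 58N: λ₀ = 165°, k₀ = 0.9996, false easting 500000 m.
Meridian distance M = (N − FN)/k₀ = 516291.4 m.
Inverse transverse Mercator on WGS84 gives φ = 4.66389992°, λ = 162.30430032°.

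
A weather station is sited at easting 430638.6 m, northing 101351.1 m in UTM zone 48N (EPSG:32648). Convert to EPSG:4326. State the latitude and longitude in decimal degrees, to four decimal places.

Zone 48N: λ₀ = 105°, k₀ = 0.9996, false easting 500000 m.
Meridian distance M = (N − FN)/k₀ = 101391.7 m.
Inverse transverse Mercator on WGS84 gives φ = 0.91689978°, λ = 104.37659970°.

lat 0.9169°, lon 104.3766°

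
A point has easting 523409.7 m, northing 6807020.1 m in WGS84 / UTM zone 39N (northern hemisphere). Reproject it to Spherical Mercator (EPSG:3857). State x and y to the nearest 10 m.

x 5726090 m, y 8717420 m

Unproject from UTM 39N (λ₀ = 51°) → φ = 61.39640003°, λ = 51.43829974°.
Web Mercator (R = 6378137 m): x = 5726085.334 m, y = 8717416.063 m.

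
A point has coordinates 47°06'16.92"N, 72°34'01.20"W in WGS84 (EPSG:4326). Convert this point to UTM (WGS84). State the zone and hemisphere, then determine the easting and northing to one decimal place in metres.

Zone 18N: E 684604.6 m, N 5219671.4 m

Longitude -72.5670° lies in the 6° band [-78°, -72°), giving zone 18; latitude is north of the equator, so 18N.
Zone 18 central meridian λ₀ = 6×18 − 183 = -75°; Δλ = +2.4330°.
Transverse Mercator on WGS84 with k₀ = 0.9996 gives E = 684604.572 m, N = 5219671.413 m.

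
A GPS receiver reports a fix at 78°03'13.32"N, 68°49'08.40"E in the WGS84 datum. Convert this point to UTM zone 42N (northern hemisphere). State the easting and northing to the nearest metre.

E 495818 m, N 8664369 m

Zone 42 central meridian λ₀ = 6×42 − 183 = 69°; Δλ = -0.1810°.
Transverse Mercator on WGS84 with k₀ = 0.9996 gives E = 495817.550 m, N = 8664369.009 m.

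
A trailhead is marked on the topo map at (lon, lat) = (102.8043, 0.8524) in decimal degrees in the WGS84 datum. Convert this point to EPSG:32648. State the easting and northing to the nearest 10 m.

Zone 48 central meridian λ₀ = 6×48 − 183 = 105°; Δλ = -2.1957°.
Transverse Mercator on WGS84 with k₀ = 0.9996 gives E = 255640.226 m, N = 94285.563 m.

E 255640 m, N 94290 m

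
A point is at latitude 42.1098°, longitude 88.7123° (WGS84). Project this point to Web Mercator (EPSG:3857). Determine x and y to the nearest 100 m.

x 9875400 m, y 5177400 m

Web Mercator is spherical with R = a = 6378137 m.
x = R·λ = 6378137 × 1.548321722 = 9875408.063 m.
y = R·ln tan(π/4 + φ/2) = 6378137 × 0.811748190 = 5177441.168 m.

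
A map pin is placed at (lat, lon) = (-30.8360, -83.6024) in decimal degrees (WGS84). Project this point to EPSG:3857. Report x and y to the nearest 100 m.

Web Mercator is spherical with R = a = 6378137 m.
x = R·λ = 6378137 × -1.459137143 = -9306576.597 m.
y = R·ln tan(π/4 + φ/2) = 6378137 × -0.566226296 = -3611468.887 m.

x -9306600 m, y -3611500 m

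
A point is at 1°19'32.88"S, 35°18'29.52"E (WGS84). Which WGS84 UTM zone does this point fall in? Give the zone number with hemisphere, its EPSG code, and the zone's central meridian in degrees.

UTM zone = ⌊(λ + 180)/6⌋ + 1; 35.3082° ∈ [30°, 36°) → zone 36.
Hemisphere: S (φ < 0).
Central meridian λ₀ = 6×36 − 183 = 33°.
EPSG code: 32736.

Zone 36S (EPSG:32736), central meridian 33°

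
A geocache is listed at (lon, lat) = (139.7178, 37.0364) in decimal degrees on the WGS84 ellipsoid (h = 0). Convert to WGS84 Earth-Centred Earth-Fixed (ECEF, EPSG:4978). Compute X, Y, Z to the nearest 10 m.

X -3888770 m, Y 3295840 m, Z 3820620 m

WGS84: a = 6378137 m, e² = 0.006694380; N(φ) = a/√(1−e²sin²φ) = 6385896.326 m.
X = (N+h)·cosφ·cosλ = -3888772.437 m; Y = (N+h)·cosφ·sinλ = 3295842.396 m; Z = (N(1−e²)+h)·sinφ = 3820618.555 m.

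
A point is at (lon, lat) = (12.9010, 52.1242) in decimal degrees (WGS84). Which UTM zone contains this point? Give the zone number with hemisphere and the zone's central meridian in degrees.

Zone 33N, central meridian 15°

UTM zone = ⌊(λ + 180)/6⌋ + 1; 12.9010° ∈ [12°, 18°) → zone 33.
Hemisphere: N (φ ≥ 0).
Central meridian λ₀ = 6×33 − 183 = 15°.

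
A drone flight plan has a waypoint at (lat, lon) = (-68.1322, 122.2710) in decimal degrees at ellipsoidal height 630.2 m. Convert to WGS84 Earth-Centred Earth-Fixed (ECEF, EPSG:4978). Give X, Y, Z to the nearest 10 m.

WGS84: a = 6378137 m, e² = 0.006694380; N(φ) = a/√(1−e²sin²φ) = 6396603.982 m.
X = (N+h)·cosφ·cosλ = -1272210.653 m; Y = (N+h)·cosφ·sinλ = 2014695.230 m; Z = (N(1−e²)+h)·sinφ = -5897185.713 m.

X -1272210 m, Y 2014700 m, Z -5897190 m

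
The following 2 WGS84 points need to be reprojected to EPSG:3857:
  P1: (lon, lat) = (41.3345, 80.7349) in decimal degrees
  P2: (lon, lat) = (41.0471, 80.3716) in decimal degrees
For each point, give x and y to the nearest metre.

P1: x 4601335 m, y 16027857 m; P2: x 4569342 m, y 15781424 m

Web Mercator: x = R·λ, y = R·ln tan(π/4+φ/2), R = 6378137 m.
P1 (80.7349°, 41.3345°) → (4601335.492, 16027856.968) m.
P2 (80.3716°, 41.0471°) → (4569342.271, 15781423.566) m.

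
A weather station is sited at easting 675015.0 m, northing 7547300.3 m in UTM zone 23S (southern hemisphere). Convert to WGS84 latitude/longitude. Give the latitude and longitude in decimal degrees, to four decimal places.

Zone 23S: λ₀ = -45°, k₀ = 0.9996, false easting 500000 m, false northing 10000000 m.
Meridian distance M = (N − FN)/k₀ = -2453681.2 m.
Inverse transverse Mercator on WGS84 gives φ = -22.17069959°, λ = -43.30260039°.

lat -22.1707°, lon -43.3026°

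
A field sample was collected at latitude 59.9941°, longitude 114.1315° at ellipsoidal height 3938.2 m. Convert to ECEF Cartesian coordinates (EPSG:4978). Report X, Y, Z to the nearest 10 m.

X -1308120 m, Y 2920030 m, Z 5503560 m

WGS84: a = 6378137 m, e² = 0.006694380; N(φ) = a/√(1−e²sin²φ) = 6394207.255 m.
X = (N+h)·cosφ·cosλ = -1308117.382 m; Y = (N+h)·cosφ·sinλ = 2920025.014 m; Z = (N(1−e²)+h)·sinφ = 5503558.817 m.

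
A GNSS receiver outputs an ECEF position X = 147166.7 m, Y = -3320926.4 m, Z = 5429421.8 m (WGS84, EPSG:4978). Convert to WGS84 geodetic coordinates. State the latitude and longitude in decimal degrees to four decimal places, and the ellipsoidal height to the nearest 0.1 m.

λ = atan2(Y, X) = -87.46260030°; p = √(X²+Y²) = 3324185.6 m.
Bowring's method on WGS84 (a = 6378137 m, b = 6356752.314 m) gives φ = 58.69379950°, h = 3664.285 m.

lat 58.6938°, lon -87.4626°, h 3664.3 m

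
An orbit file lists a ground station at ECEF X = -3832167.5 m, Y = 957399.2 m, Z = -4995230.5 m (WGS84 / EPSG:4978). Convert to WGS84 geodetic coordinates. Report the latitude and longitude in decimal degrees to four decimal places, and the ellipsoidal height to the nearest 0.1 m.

lat -51.8520°, lon 165.9728°, h 3283.5 m

λ = atan2(Y, X) = 165.97280047°; p = √(X²+Y²) = 3949952.0 m.
Bowring's method on WGS84 (a = 6378137 m, b = 6356752.314 m) gives φ = -51.85200007°, h = 3283.519 m.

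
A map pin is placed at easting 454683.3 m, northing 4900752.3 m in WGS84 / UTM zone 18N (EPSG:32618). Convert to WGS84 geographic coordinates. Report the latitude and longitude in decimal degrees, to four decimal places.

Zone 18N: λ₀ = -75°, k₀ = 0.9996, false easting 500000 m.
Meridian distance M = (N − FN)/k₀ = 4902713.4 m.
Inverse transverse Mercator on WGS84 gives φ = 44.25859992°, λ = -75.56769991°.

lat 44.2586°, lon -75.5677°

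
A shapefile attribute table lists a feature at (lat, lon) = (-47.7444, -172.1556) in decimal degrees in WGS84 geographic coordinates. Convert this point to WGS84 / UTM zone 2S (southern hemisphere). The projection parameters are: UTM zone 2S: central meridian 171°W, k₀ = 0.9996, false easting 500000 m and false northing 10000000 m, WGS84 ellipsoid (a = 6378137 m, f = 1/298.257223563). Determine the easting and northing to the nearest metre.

E 413373 m, N 4711461 m

Zone 2 central meridian λ₀ = 6×2 − 183 = -171°; Δλ = -1.1556°.
Transverse Mercator on WGS84 with k₀ = 0.9996 gives E = 413373.050 m, N = 4711461.386 m.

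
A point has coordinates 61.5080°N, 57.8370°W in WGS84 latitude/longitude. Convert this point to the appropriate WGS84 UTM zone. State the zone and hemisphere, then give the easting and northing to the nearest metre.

Zone 21N: E 455456 m, N 6819659 m

Longitude -57.8370° lies in the 6° band [-60°, -54°), giving zone 21; latitude is north of the equator, so 21N.
Zone 21 central meridian λ₀ = 6×21 − 183 = -57°; Δλ = -0.8370°.
Transverse Mercator on WGS84 with k₀ = 0.9996 gives E = 455455.767 m, N = 6819658.796 m.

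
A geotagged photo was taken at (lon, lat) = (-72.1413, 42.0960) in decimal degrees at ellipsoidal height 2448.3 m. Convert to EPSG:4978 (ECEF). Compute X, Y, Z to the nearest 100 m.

WGS84: a = 6378137 m, e² = 0.006694380; N(φ) = a/√(1−e²sin²φ) = 6387752.921 m.
X = (N+h)·cosφ·cosλ = 1454132.054 m; Y = (N+h)·cosφ·sinλ = -4513199.788 m; Z = (N(1−e²)+h)·sinφ = 4255163.380 m.

X 1454100 m, Y -4513200 m, Z 4255200 m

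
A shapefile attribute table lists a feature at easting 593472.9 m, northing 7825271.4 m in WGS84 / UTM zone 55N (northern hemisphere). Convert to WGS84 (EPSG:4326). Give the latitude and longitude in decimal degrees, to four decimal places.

lat 70.5153°, lon 149.5115°

Zone 55N: λ₀ = 147°, k₀ = 0.9996, false easting 500000 m.
Meridian distance M = (N − FN)/k₀ = 7828402.8 m.
Inverse transverse Mercator on WGS84 gives φ = 70.51529988°, λ = 149.51149886°.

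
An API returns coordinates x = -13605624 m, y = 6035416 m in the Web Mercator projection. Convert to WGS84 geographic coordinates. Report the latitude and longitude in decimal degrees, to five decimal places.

R = 6378137 m. λ = x/R = -122.22139989°.
φ = 2·arctan(exp(y/R)) − 90° = 2·arctan(2.57607) − 90° = 47.56880008°.

lat 47.56880°, lon -122.22140°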